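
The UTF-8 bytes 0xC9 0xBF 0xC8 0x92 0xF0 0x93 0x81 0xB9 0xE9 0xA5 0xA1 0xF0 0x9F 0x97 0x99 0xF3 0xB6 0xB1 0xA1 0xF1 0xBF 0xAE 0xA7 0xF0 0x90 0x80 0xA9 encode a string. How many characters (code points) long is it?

8

Byte at offset 0: 0xC9 = 11001001 → 2-byte char (#1). Advance 2.
Byte at offset 2: 0xC8 = 11001000 → 2-byte char (#2). Advance 2.
Byte at offset 4: 0xF0 = 11110000 → 4-byte char (#3). Advance 4.
Byte at offset 8: 0xE9 = 11101001 → 3-byte char (#4). Advance 3.
Byte at offset 11: 0xF0 = 11110000 → 4-byte char (#5). Advance 4.
Byte at offset 15: 0xF3 = 11110011 → 4-byte char (#6). Advance 4.
Byte at offset 19: 0xF1 = 11110001 → 4-byte char (#7). Advance 4.
Byte at offset 23: 0xF0 = 11110000 → 4-byte char (#8). Advance 4.
Reached end at offset 27 after 8 code points.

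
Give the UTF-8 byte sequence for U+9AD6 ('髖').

E9 AB 96

U+9AD6 = 0x9AD6 = 39638 decimal. In range U+0800–U+FFFF → 3-byte form: 1110xxxx 10xxxxxx 10xxxxxx.
Binary (16 bits): 1001101011010110.
Split 4+6+6: 1001 | 101011 | 010110.
Byte 1: 11101001 = 0xE9.
Byte 2: 10101011 = 0xAB.
Byte 3: 10010110 = 0x96.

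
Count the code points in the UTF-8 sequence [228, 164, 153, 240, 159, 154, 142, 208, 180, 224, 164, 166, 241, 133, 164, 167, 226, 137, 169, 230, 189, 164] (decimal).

Byte at offset 0: 0xE4 = 11100100 → 3-byte char (#1). Advance 3.
Byte at offset 3: 0xF0 = 11110000 → 4-byte char (#2). Advance 4.
Byte at offset 7: 0xD0 = 11010000 → 2-byte char (#3). Advance 2.
Byte at offset 9: 0xE0 = 11100000 → 3-byte char (#4). Advance 3.
Byte at offset 12: 0xF1 = 11110001 → 4-byte char (#5). Advance 4.
Byte at offset 16: 0xE2 = 11100010 → 3-byte char (#6). Advance 3.
Byte at offset 19: 0xE6 = 11100110 → 3-byte char (#7). Advance 3.
Reached end at offset 22 after 7 code points.

7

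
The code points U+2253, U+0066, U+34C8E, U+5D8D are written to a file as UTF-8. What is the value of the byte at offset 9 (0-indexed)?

0xB6

U+2253 → 3-byte form E2 89 93 at offsets 0–2.
U+0066 → 1-byte form 66 at offsets 3–3.
U+34C8E → 4-byte form F0 B4 B2 8E at offsets 4–7.
U+5D8D → 3-byte form E5 B6 8D at offsets 8–10.
Offset 9 falls in char 4's range; it's byte 2 of E5 B6 8D = 0xB6.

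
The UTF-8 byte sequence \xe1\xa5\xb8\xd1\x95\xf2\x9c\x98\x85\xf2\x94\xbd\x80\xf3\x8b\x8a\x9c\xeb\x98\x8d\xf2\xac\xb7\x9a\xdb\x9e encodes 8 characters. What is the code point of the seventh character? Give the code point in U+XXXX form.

U+ACDDA

Offset 0: leading byte 0xE1 = 11100001 → 3-byte char #1 = E1 A5 B8.
Offset 3: leading byte 0xD1 = 11010001 → 2-byte char #2 = D1 95.
Offset 5: leading byte 0xF2 = 11110010 → 4-byte char #3 = F2 9C 98 85.
Offset 9: leading byte 0xF2 = 11110010 → 4-byte char #4 = F2 94 BD 80.
Offset 13: leading byte 0xF3 = 11110011 → 4-byte char #5 = F3 8B 8A 9C.
Offset 17: leading byte 0xEB = 11101011 → 3-byte char #6 = EB 98 8D.
Offset 20: leading byte 0xF2 = 11110010 → 4-byte char #7 = F2 AC B7 9A.
Leading byte 0xF2 = 11110010 matches 11110xxx → 4-byte sequence.
Byte 1: 0xF2 = 11110010, payload 010 (3 bits).
Byte 2: 0xAC = 10101100 (10xxxxxx ✓), payload 101100.
Byte 3: 0xB7 = 10110111 (10xxxxxx ✓), payload 110111.
Byte 4: 0x9A = 10011010 (10xxxxxx ✓), payload 011010.
Concatenate: 010101100110111011010 = 0xACDDA (21 bits → U+ACDDA).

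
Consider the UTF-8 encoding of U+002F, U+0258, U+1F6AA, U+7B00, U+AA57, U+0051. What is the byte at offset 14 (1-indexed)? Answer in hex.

1-indexed offset 14 is 0-indexed offset 13.
U+002F → 1-byte form 2F at offsets 0–0.
U+0258 → 2-byte form C9 98 at offsets 1–2.
U+1F6AA → 4-byte form F0 9F 9A AA at offsets 3–6.
U+7B00 → 3-byte form E7 AC 80 at offsets 7–9.
U+AA57 → 3-byte form EA A9 97 at offsets 10–12.
U+0051 → 1-byte form 51 at offsets 13–13.
Offset 13 falls in char 6's range; it's byte 1 of 51 = 0x51.

0x51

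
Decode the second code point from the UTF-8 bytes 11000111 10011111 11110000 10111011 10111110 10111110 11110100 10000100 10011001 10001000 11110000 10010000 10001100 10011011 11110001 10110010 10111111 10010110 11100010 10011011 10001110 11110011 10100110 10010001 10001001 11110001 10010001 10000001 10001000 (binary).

Offset 0: leading byte 0xC7 = 11000111 → 2-byte char #1 = C7 9F.
Offset 2: leading byte 0xF0 = 11110000 → 4-byte char #2 = F0 BB BE BE.
Leading byte 0xF0 = 11110000 matches 11110xxx → 4-byte sequence.
Byte 1: 0xF0 = 11110000, payload 000 (3 bits).
Byte 2: 0xBB = 10111011 (10xxxxxx ✓), payload 111011.
Byte 3: 0xBE = 10111110 (10xxxxxx ✓), payload 111110.
Byte 4: 0xBE = 10111110 (10xxxxxx ✓), payload 111110.
Concatenate: 000111011111110111110 = 0x3BFBE (21 bits → U+3BFBE).

U+3BFBE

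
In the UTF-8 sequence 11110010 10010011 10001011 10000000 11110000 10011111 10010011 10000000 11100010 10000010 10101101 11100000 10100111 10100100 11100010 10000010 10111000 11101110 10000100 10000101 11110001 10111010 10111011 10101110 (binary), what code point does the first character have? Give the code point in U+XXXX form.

U+932C0

Offset 0: leading byte 0xF2 = 11110010 → 4-byte char #1 = F2 93 8B 80.
Leading byte 0xF2 = 11110010 matches 11110xxx → 4-byte sequence.
Byte 1: 0xF2 = 11110010, payload 010 (3 bits).
Byte 2: 0x93 = 10010011 (10xxxxxx ✓), payload 010011.
Byte 3: 0x8B = 10001011 (10xxxxxx ✓), payload 001011.
Byte 4: 0x80 = 10000000 (10xxxxxx ✓), payload 000000.
Concatenate: 010010011001011000000 = 0x932C0 (21 bits → U+932C0).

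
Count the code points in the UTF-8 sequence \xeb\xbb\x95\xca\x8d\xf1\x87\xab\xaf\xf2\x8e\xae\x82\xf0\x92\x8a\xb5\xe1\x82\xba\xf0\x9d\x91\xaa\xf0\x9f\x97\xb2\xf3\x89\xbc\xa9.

Byte at offset 0: 0xEB = 11101011 → 3-byte char (#1). Advance 3.
Byte at offset 3: 0xCA = 11001010 → 2-byte char (#2). Advance 2.
Byte at offset 5: 0xF1 = 11110001 → 4-byte char (#3). Advance 4.
Byte at offset 9: 0xF2 = 11110010 → 4-byte char (#4). Advance 4.
Byte at offset 13: 0xF0 = 11110000 → 4-byte char (#5). Advance 4.
Byte at offset 17: 0xE1 = 11100001 → 3-byte char (#6). Advance 3.
Byte at offset 20: 0xF0 = 11110000 → 4-byte char (#7). Advance 4.
Byte at offset 24: 0xF0 = 11110000 → 4-byte char (#8). Advance 4.
Byte at offset 28: 0xF3 = 11110011 → 4-byte char (#9). Advance 4.
Reached end at offset 32 after 9 code points.

9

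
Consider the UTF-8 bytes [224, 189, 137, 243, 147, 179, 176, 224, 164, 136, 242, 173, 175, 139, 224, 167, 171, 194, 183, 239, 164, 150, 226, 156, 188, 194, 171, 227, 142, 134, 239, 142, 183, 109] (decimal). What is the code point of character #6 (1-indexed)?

Offset 0: leading byte 0xE0 = 11100000 → 3-byte char #1 = E0 BD 89.
Offset 3: leading byte 0xF3 = 11110011 → 4-byte char #2 = F3 93 B3 B0.
Offset 7: leading byte 0xE0 = 11100000 → 3-byte char #3 = E0 A4 88.
Offset 10: leading byte 0xF2 = 11110010 → 4-byte char #4 = F2 AD AF 8B.
Offset 14: leading byte 0xE0 = 11100000 → 3-byte char #5 = E0 A7 AB.
Offset 17: leading byte 0xC2 = 11000010 → 2-byte char #6 = C2 B7.
Leading byte 0xC2 = 11000010 matches 110xxxxx → 2-byte sequence.
Byte 1: 0xC2 = 11000010, payload 00010 (5 bits).
Byte 2: 0xB7 = 10110111 (10xxxxxx ✓), payload 110111.
Concatenate: 00010110111 = 0xB7 (11 bits → U+00B7).

U+00B7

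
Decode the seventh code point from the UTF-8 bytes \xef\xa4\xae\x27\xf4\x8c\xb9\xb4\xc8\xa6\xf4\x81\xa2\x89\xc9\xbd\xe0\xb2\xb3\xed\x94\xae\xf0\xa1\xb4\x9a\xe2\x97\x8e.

Offset 0: leading byte 0xEF = 11101111 → 3-byte char #1 = EF A4 AE.
Offset 3: leading byte 0x27 = 00100111 → 1-byte char #2 = 27.
Offset 4: leading byte 0xF4 = 11110100 → 4-byte char #3 = F4 8C B9 B4.
Offset 8: leading byte 0xC8 = 11001000 → 2-byte char #4 = C8 A6.
Offset 10: leading byte 0xF4 = 11110100 → 4-byte char #5 = F4 81 A2 89.
Offset 14: leading byte 0xC9 = 11001001 → 2-byte char #6 = C9 BD.
Offset 16: leading byte 0xE0 = 11100000 → 3-byte char #7 = E0 B2 B3.
Leading byte 0xE0 = 11100000 matches 1110xxxx → 3-byte sequence.
Byte 1: 0xE0 = 11100000, payload 0000 (4 bits).
Byte 2: 0xB2 = 10110010 (10xxxxxx ✓), payload 110010.
Byte 3: 0xB3 = 10110011 (10xxxxxx ✓), payload 110011.
Concatenate: 0000110010110011 = 0xCB3 (16 bits → U+0CB3).

U+0CB3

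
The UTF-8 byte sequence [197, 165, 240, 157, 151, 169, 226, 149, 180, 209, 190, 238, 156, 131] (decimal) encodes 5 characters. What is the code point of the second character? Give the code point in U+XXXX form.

U+1D5E9

Offset 0: leading byte 0xC5 = 11000101 → 2-byte char #1 = C5 A5.
Offset 2: leading byte 0xF0 = 11110000 → 4-byte char #2 = F0 9D 97 A9.
Leading byte 0xF0 = 11110000 matches 11110xxx → 4-byte sequence.
Byte 1: 0xF0 = 11110000, payload 000 (3 bits).
Byte 2: 0x9D = 10011101 (10xxxxxx ✓), payload 011101.
Byte 3: 0x97 = 10010111 (10xxxxxx ✓), payload 010111.
Byte 4: 0xA9 = 10101001 (10xxxxxx ✓), payload 101001.
Concatenate: 000011101010111101001 = 0x1D5E9 (21 bits → U+1D5E9).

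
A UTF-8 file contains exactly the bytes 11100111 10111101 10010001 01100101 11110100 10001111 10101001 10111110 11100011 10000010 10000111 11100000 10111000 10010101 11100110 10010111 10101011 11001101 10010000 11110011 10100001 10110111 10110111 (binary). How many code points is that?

8

Byte at offset 0: 0xE7 = 11100111 → 3-byte char (#1). Advance 3.
Byte at offset 3: 0x65 = 01100101 → 1-byte char (#2). Advance 1.
Byte at offset 4: 0xF4 = 11110100 → 4-byte char (#3). Advance 4.
Byte at offset 8: 0xE3 = 11100011 → 3-byte char (#4). Advance 3.
Byte at offset 11: 0xE0 = 11100000 → 3-byte char (#5). Advance 3.
Byte at offset 14: 0xE6 = 11100110 → 3-byte char (#6). Advance 3.
Byte at offset 17: 0xCD = 11001101 → 2-byte char (#7). Advance 2.
Byte at offset 19: 0xF3 = 11110011 → 4-byte char (#8). Advance 4.
Reached end at offset 23 after 8 code points.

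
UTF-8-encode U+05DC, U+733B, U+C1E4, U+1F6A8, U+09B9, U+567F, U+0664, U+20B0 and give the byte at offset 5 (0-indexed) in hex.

0xEC

U+05DC → 2-byte form D7 9C at offsets 0–1.
U+733B → 3-byte form E7 8C BB at offsets 2–4.
U+C1E4 → 3-byte form EC 87 A4 at offsets 5–7.
Offset 5 falls in char 3's range; it's byte 1 of EC 87 A4 = 0xEC.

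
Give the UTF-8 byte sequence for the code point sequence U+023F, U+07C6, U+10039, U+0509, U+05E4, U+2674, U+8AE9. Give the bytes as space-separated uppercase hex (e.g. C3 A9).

C8 BF DF 86 F0 90 80 B9 D4 89 D7 A4 E2 99 B4 E8 AB A9

U+023F: 2-byte form → C8 BF.
U+07C6: 2-byte form → DF 86.
U+10039: 4-byte form → F0 90 80 B9.
U+0509: 2-byte form → D4 89.
U+05E4: 2-byte form → D7 A4.
U+2674: 3-byte form → E2 99 B4.
U+8AE9: 3-byte form → E8 AB A9.
Concatenated (18 bytes): C8 BF DF 86 F0 90 80 B9 D4 89 D7 A4 E2 99 B4 E8 AB A9.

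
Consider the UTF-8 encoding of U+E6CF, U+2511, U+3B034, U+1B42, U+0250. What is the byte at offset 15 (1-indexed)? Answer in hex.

1-indexed offset 15 is 0-indexed offset 14.
U+E6CF → 3-byte form EE 9B 8F at offsets 0–2.
U+2511 → 3-byte form E2 94 91 at offsets 3–5.
U+3B034 → 4-byte form F0 BB 80 B4 at offsets 6–9.
U+1B42 → 3-byte form E1 AD 82 at offsets 10–12.
U+0250 → 2-byte form C9 90 at offsets 13–14.
Offset 14 falls in char 5's range; it's byte 2 of C9 90 = 0x90.

0x90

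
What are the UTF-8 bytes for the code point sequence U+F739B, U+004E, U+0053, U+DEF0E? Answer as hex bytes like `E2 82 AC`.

F3 B7 8E 9B 4E 53 F3 9E BC 8E

U+F739B: 4-byte form → F3 B7 8E 9B.
U+004E: 1-byte form → 4E.
U+0053: 1-byte form → 53.
U+DEF0E: 4-byte form → F3 9E BC 8E.
Concatenated (10 bytes): F3 B7 8E 9B 4E 53 F3 9E BC 8E.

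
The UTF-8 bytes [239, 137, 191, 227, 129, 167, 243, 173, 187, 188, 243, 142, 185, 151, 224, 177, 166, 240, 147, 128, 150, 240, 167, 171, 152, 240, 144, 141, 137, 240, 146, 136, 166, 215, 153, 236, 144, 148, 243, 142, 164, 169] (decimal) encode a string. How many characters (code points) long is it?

Byte at offset 0: 0xEF = 11101111 → 3-byte char (#1). Advance 3.
Byte at offset 3: 0xE3 = 11100011 → 3-byte char (#2). Advance 3.
Byte at offset 6: 0xF3 = 11110011 → 4-byte char (#3). Advance 4.
Byte at offset 10: 0xF3 = 11110011 → 4-byte char (#4). Advance 4.
Byte at offset 14: 0xE0 = 11100000 → 3-byte char (#5). Advance 3.
Byte at offset 17: 0xF0 = 11110000 → 4-byte char (#6). Advance 4.
Byte at offset 21: 0xF0 = 11110000 → 4-byte char (#7). Advance 4.
Byte at offset 25: 0xF0 = 11110000 → 4-byte char (#8). Advance 4.
Byte at offset 29: 0xF0 = 11110000 → 4-byte char (#9). Advance 4.
Byte at offset 33: 0xD7 = 11010111 → 2-byte char (#10). Advance 2.
Byte at offset 35: 0xEC = 11101100 → 3-byte char (#11). Advance 3.
Byte at offset 38: 0xF3 = 11110011 → 4-byte char (#12). Advance 4.
Reached end at offset 42 after 12 code points.

12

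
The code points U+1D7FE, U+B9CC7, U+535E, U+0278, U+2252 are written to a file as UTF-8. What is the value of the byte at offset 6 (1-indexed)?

0xB9

1-indexed offset 6 is 0-indexed offset 5.
U+1D7FE → 4-byte form F0 9D 9F BE at offsets 0–3.
U+B9CC7 → 4-byte form F2 B9 B3 87 at offsets 4–7.
Offset 5 falls in char 2's range; it's byte 2 of F2 B9 B3 87 = 0xB9.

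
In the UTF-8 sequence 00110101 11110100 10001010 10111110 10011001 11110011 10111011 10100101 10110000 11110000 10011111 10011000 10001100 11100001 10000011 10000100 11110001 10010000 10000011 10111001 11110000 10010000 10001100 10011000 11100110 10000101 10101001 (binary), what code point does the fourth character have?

U+1F60C

Offset 0: leading byte 0x35 = 00110101 → 1-byte char #1 = 35.
Offset 1: leading byte 0xF4 = 11110100 → 4-byte char #2 = F4 8A BE 99.
Offset 5: leading byte 0xF3 = 11110011 → 4-byte char #3 = F3 BB A5 B0.
Offset 9: leading byte 0xF0 = 11110000 → 4-byte char #4 = F0 9F 98 8C.
Leading byte 0xF0 = 11110000 matches 11110xxx → 4-byte sequence.
Byte 1: 0xF0 = 11110000, payload 000 (3 bits).
Byte 2: 0x9F = 10011111 (10xxxxxx ✓), payload 011111.
Byte 3: 0x98 = 10011000 (10xxxxxx ✓), payload 011000.
Byte 4: 0x8C = 10001100 (10xxxxxx ✓), payload 001100.
Concatenate: 000011111011000001100 = 0x1F60C (21 bits → U+1F60C).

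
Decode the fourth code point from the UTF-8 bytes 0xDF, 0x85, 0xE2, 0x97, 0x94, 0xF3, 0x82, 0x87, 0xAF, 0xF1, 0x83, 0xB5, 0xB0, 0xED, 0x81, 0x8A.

U+43D70

Offset 0: leading byte 0xDF = 11011111 → 2-byte char #1 = DF 85.
Offset 2: leading byte 0xE2 = 11100010 → 3-byte char #2 = E2 97 94.
Offset 5: leading byte 0xF3 = 11110011 → 4-byte char #3 = F3 82 87 AF.
Offset 9: leading byte 0xF1 = 11110001 → 4-byte char #4 = F1 83 B5 B0.
Leading byte 0xF1 = 11110001 matches 11110xxx → 4-byte sequence.
Byte 1: 0xF1 = 11110001, payload 001 (3 bits).
Byte 2: 0x83 = 10000011 (10xxxxxx ✓), payload 000011.
Byte 3: 0xB5 = 10110101 (10xxxxxx ✓), payload 110101.
Byte 4: 0xB0 = 10110000 (10xxxxxx ✓), payload 110000.
Concatenate: 001000011110101110000 = 0x43D70 (21 bits → U+43D70).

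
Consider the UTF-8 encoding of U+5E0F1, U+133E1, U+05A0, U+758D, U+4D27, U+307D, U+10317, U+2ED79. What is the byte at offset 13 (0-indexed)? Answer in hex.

0xE4

U+5E0F1 → 4-byte form F1 9E 83 B1 at offsets 0–3.
U+133E1 → 4-byte form F0 93 8F A1 at offsets 4–7.
U+05A0 → 2-byte form D6 A0 at offsets 8–9.
U+758D → 3-byte form E7 96 8D at offsets 10–12.
U+4D27 → 3-byte form E4 B4 A7 at offsets 13–15.
Offset 13 falls in char 5's range; it's byte 1 of E4 B4 A7 = 0xE4.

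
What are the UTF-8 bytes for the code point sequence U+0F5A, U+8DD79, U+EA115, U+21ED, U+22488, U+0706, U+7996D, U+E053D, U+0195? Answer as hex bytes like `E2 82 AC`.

E0 BD 9A F2 8D B5 B9 F3 AA 84 95 E2 87 AD F0 A2 92 88 DC 86 F1 B9 A5 AD F3 A0 94 BD C6 95

U+0F5A: 3-byte form → E0 BD 9A.
U+8DD79: 4-byte form → F2 8D B5 B9.
U+EA115: 4-byte form → F3 AA 84 95.
U+21ED: 3-byte form → E2 87 AD.
U+22488: 4-byte form → F0 A2 92 88.
U+0706: 2-byte form → DC 86.
U+7996D: 4-byte form → F1 B9 A5 AD.
U+E053D: 4-byte form → F3 A0 94 BD.
U+0195: 2-byte form → C6 95.
Concatenated (30 bytes): E0 BD 9A F2 8D B5 B9 F3 AA 84 95 E2 87 AD F0 A2 92 88 DC 86 F1 B9 A5 AD F3 A0 94 BD C6 95.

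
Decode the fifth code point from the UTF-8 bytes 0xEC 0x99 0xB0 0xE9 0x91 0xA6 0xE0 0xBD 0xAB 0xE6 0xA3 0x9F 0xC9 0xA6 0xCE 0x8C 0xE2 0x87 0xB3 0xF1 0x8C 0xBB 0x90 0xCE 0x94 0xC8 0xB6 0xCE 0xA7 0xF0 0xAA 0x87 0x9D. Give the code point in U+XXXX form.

U+0266

Offset 0: leading byte 0xEC = 11101100 → 3-byte char #1 = EC 99 B0.
Offset 3: leading byte 0xE9 = 11101001 → 3-byte char #2 = E9 91 A6.
Offset 6: leading byte 0xE0 = 11100000 → 3-byte char #3 = E0 BD AB.
Offset 9: leading byte 0xE6 = 11100110 → 3-byte char #4 = E6 A3 9F.
Offset 12: leading byte 0xC9 = 11001001 → 2-byte char #5 = C9 A6.
Leading byte 0xC9 = 11001001 matches 110xxxxx → 2-byte sequence.
Byte 1: 0xC9 = 11001001, payload 01001 (5 bits).
Byte 2: 0xA6 = 10100110 (10xxxxxx ✓), payload 100110.
Concatenate: 01001100110 = 0x266 (11 bits → U+0266).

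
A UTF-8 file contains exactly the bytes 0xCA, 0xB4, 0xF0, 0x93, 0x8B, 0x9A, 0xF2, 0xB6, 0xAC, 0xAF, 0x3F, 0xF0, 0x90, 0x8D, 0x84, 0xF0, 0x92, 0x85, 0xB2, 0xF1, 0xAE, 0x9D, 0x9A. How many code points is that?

7

Byte at offset 0: 0xCA = 11001010 → 2-byte char (#1). Advance 2.
Byte at offset 2: 0xF0 = 11110000 → 4-byte char (#2). Advance 4.
Byte at offset 6: 0xF2 = 11110010 → 4-byte char (#3). Advance 4.
Byte at offset 10: 0x3F = 00111111 → 1-byte char (#4). Advance 1.
Byte at offset 11: 0xF0 = 11110000 → 4-byte char (#5). Advance 4.
Byte at offset 15: 0xF0 = 11110000 → 4-byte char (#6). Advance 4.
Byte at offset 19: 0xF1 = 11110001 → 4-byte char (#7). Advance 4.
Reached end at offset 23 after 7 code points.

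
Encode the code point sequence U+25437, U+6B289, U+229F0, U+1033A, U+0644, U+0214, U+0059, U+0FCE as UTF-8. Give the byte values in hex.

F0 A5 90 B7 F1 AB 8A 89 F0 A2 A7 B0 F0 90 8C BA D9 84 C8 94 59 E0 BF 8E

U+25437: 4-byte form → F0 A5 90 B7.
U+6B289: 4-byte form → F1 AB 8A 89.
U+229F0: 4-byte form → F0 A2 A7 B0.
U+1033A: 4-byte form → F0 90 8C BA.
U+0644: 2-byte form → D9 84.
U+0214: 2-byte form → C8 94.
U+0059: 1-byte form → 59.
U+0FCE: 3-byte form → E0 BF 8E.
Concatenated (24 bytes): F0 A5 90 B7 F1 AB 8A 89 F0 A2 A7 B0 F0 90 8C BA D9 84 C8 94 59 E0 BF 8E.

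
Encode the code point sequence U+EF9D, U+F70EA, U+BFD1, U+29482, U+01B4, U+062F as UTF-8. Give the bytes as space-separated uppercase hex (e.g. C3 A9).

EE BE 9D F3 B7 83 AA EB BF 91 F0 A9 92 82 C6 B4 D8 AF

U+EF9D: 3-byte form → EE BE 9D.
U+F70EA: 4-byte form → F3 B7 83 AA.
U+BFD1: 3-byte form → EB BF 91.
U+29482: 4-byte form → F0 A9 92 82.
U+01B4: 2-byte form → C6 B4.
U+062F: 2-byte form → D8 AF.
Concatenated (18 bytes): EE BE 9D F3 B7 83 AA EB BF 91 F0 A9 92 82 C6 B4 D8 AF.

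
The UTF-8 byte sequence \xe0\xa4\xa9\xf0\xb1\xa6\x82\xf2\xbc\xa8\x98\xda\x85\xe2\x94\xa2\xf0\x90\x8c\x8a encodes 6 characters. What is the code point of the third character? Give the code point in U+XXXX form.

Offset 0: leading byte 0xE0 = 11100000 → 3-byte char #1 = E0 A4 A9.
Offset 3: leading byte 0xF0 = 11110000 → 4-byte char #2 = F0 B1 A6 82.
Offset 7: leading byte 0xF2 = 11110010 → 4-byte char #3 = F2 BC A8 98.
Leading byte 0xF2 = 11110010 matches 11110xxx → 4-byte sequence.
Byte 1: 0xF2 = 11110010, payload 010 (3 bits).
Byte 2: 0xBC = 10111100 (10xxxxxx ✓), payload 111100.
Byte 3: 0xA8 = 10101000 (10xxxxxx ✓), payload 101000.
Byte 4: 0x98 = 10011000 (10xxxxxx ✓), payload 011000.
Concatenate: 010111100101000011000 = 0xBCA18 (21 bits → U+BCA18).

U+BCA18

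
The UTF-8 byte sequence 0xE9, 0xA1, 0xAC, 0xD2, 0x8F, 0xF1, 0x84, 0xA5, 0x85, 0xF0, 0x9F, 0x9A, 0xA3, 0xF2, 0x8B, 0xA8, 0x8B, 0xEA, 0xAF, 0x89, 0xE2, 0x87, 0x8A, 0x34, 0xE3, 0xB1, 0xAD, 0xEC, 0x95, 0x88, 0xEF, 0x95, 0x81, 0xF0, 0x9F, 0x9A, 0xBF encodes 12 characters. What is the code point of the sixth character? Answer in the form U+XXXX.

Offset 0: leading byte 0xE9 = 11101001 → 3-byte char #1 = E9 A1 AC.
Offset 3: leading byte 0xD2 = 11010010 → 2-byte char #2 = D2 8F.
Offset 5: leading byte 0xF1 = 11110001 → 4-byte char #3 = F1 84 A5 85.
Offset 9: leading byte 0xF0 = 11110000 → 4-byte char #4 = F0 9F 9A A3.
Offset 13: leading byte 0xF2 = 11110010 → 4-byte char #5 = F2 8B A8 8B.
Offset 17: leading byte 0xEA = 11101010 → 3-byte char #6 = EA AF 89.
Leading byte 0xEA = 11101010 matches 1110xxxx → 3-byte sequence.
Byte 1: 0xEA = 11101010, payload 1010 (4 bits).
Byte 2: 0xAF = 10101111 (10xxxxxx ✓), payload 101111.
Byte 3: 0x89 = 10001001 (10xxxxxx ✓), payload 001001.
Concatenate: 1010101111001001 = 0xABC9 (16 bits → U+ABC9).

U+ABC9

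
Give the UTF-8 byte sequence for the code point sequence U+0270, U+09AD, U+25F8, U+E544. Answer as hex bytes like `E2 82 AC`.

U+0270: 2-byte form → C9 B0.
U+09AD: 3-byte form → E0 A6 AD.
U+25F8: 3-byte form → E2 97 B8.
U+E544: 3-byte form → EE 95 84.
Concatenated (11 bytes): C9 B0 E0 A6 AD E2 97 B8 EE 95 84.

C9 B0 E0 A6 AD E2 97 B8 EE 95 84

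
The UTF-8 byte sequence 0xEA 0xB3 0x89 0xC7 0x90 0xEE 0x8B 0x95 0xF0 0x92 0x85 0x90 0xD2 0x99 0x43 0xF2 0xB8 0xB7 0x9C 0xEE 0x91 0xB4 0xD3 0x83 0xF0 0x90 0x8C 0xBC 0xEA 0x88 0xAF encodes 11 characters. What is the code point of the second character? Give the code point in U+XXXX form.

U+01D0

Offset 0: leading byte 0xEA = 11101010 → 3-byte char #1 = EA B3 89.
Offset 3: leading byte 0xC7 = 11000111 → 2-byte char #2 = C7 90.
Leading byte 0xC7 = 11000111 matches 110xxxxx → 2-byte sequence.
Byte 1: 0xC7 = 11000111, payload 00111 (5 bits).
Byte 2: 0x90 = 10010000 (10xxxxxx ✓), payload 010000.
Concatenate: 00111010000 = 0x1D0 (11 bits → U+01D0).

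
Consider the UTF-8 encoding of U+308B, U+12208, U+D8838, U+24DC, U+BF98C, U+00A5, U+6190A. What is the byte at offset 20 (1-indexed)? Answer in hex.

0xA5

1-indexed offset 20 is 0-indexed offset 19.
U+308B → 3-byte form E3 82 8B at offsets 0–2.
U+12208 → 4-byte form F0 92 88 88 at offsets 3–6.
U+D8838 → 4-byte form F3 98 A0 B8 at offsets 7–10.
U+24DC → 3-byte form E2 93 9C at offsets 11–13.
U+BF98C → 4-byte form F2 BF A6 8C at offsets 14–17.
U+00A5 → 2-byte form C2 A5 at offsets 18–19.
Offset 19 falls in char 6's range; it's byte 2 of C2 A5 = 0xA5.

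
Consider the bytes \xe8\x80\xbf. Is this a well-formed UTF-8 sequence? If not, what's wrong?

valid

Leading byte 0xE8 = 11101000 → 3-byte form.
Continuation bytes 0x80=10000000, 0xBF=10111111 all match 10xxxxxx.
Decoded value 0x803F is ≥ 0x800 (shortest form) and not a surrogate.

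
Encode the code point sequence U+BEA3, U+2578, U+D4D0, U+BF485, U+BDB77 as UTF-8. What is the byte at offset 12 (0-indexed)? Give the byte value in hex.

0x85

U+BEA3 → 3-byte form EB BA A3 at offsets 0–2.
U+2578 → 3-byte form E2 95 B8 at offsets 3–5.
U+D4D0 → 3-byte form ED 93 90 at offsets 6–8.
U+BF485 → 4-byte form F2 BF 92 85 at offsets 9–12.
Offset 12 falls in char 4's range; it's byte 4 of F2 BF 92 85 = 0x85.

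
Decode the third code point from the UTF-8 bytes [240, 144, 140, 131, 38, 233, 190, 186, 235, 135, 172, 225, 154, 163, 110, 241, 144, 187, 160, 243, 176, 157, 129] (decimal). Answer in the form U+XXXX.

Offset 0: leading byte 0xF0 = 11110000 → 4-byte char #1 = F0 90 8C 83.
Offset 4: leading byte 0x26 = 00100110 → 1-byte char #2 = 26.
Offset 5: leading byte 0xE9 = 11101001 → 3-byte char #3 = E9 BE BA.
Leading byte 0xE9 = 11101001 matches 1110xxxx → 3-byte sequence.
Byte 1: 0xE9 = 11101001, payload 1001 (4 bits).
Byte 2: 0xBE = 10111110 (10xxxxxx ✓), payload 111110.
Byte 3: 0xBA = 10111010 (10xxxxxx ✓), payload 111010.
Concatenate: 1001111110111010 = 0x9FBA (16 bits → U+9FBA).

U+9FBA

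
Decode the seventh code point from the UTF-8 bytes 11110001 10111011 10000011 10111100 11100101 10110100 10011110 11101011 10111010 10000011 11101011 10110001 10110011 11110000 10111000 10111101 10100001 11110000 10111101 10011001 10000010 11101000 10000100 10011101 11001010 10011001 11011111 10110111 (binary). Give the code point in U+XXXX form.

U+811D

Offset 0: leading byte 0xF1 = 11110001 → 4-byte char #1 = F1 BB 83 BC.
Offset 4: leading byte 0xE5 = 11100101 → 3-byte char #2 = E5 B4 9E.
Offset 7: leading byte 0xEB = 11101011 → 3-byte char #3 = EB BA 83.
Offset 10: leading byte 0xEB = 11101011 → 3-byte char #4 = EB B1 B3.
Offset 13: leading byte 0xF0 = 11110000 → 4-byte char #5 = F0 B8 BD A1.
Offset 17: leading byte 0xF0 = 11110000 → 4-byte char #6 = F0 BD 99 82.
Offset 21: leading byte 0xE8 = 11101000 → 3-byte char #7 = E8 84 9D.
Leading byte 0xE8 = 11101000 matches 1110xxxx → 3-byte sequence.
Byte 1: 0xE8 = 11101000, payload 1000 (4 bits).
Byte 2: 0x84 = 10000100 (10xxxxxx ✓), payload 000100.
Byte 3: 0x9D = 10011101 (10xxxxxx ✓), payload 011101.
Concatenate: 1000000100011101 = 0x811D (16 bits → U+811D).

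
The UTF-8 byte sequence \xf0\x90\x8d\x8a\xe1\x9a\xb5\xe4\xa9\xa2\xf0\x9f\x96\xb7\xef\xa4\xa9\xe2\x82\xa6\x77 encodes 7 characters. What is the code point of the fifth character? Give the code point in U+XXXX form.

U+F929

Offset 0: leading byte 0xF0 = 11110000 → 4-byte char #1 = F0 90 8D 8A.
Offset 4: leading byte 0xE1 = 11100001 → 3-byte char #2 = E1 9A B5.
Offset 7: leading byte 0xE4 = 11100100 → 3-byte char #3 = E4 A9 A2.
Offset 10: leading byte 0xF0 = 11110000 → 4-byte char #4 = F0 9F 96 B7.
Offset 14: leading byte 0xEF = 11101111 → 3-byte char #5 = EF A4 A9.
Leading byte 0xEF = 11101111 matches 1110xxxx → 3-byte sequence.
Byte 1: 0xEF = 11101111, payload 1111 (4 bits).
Byte 2: 0xA4 = 10100100 (10xxxxxx ✓), payload 100100.
Byte 3: 0xA9 = 10101001 (10xxxxxx ✓), payload 101001.
Concatenate: 1111100100101001 = 0xF929 (16 bits → U+F929).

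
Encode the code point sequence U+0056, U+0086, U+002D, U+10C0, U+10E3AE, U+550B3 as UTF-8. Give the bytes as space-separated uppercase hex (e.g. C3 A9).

56 C2 86 2D E1 83 80 F4 8E 8E AE F1 95 82 B3

U+0056: 1-byte form → 56.
U+0086: 2-byte form → C2 86.
U+002D: 1-byte form → 2D.
U+10C0: 3-byte form → E1 83 80.
U+10E3AE: 4-byte form → F4 8E 8E AE.
U+550B3: 4-byte form → F1 95 82 B3.
Concatenated (15 bytes): 56 C2 86 2D E1 83 80 F4 8E 8E AE F1 95 82 B3.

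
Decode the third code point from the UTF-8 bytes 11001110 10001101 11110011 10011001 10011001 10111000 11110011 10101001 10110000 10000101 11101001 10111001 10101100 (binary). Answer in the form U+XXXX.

Offset 0: leading byte 0xCE = 11001110 → 2-byte char #1 = CE 8D.
Offset 2: leading byte 0xF3 = 11110011 → 4-byte char #2 = F3 99 99 B8.
Offset 6: leading byte 0xF3 = 11110011 → 4-byte char #3 = F3 A9 B0 85.
Leading byte 0xF3 = 11110011 matches 11110xxx → 4-byte sequence.
Byte 1: 0xF3 = 11110011, payload 011 (3 bits).
Byte 2: 0xA9 = 10101001 (10xxxxxx ✓), payload 101001.
Byte 3: 0xB0 = 10110000 (10xxxxxx ✓), payload 110000.
Byte 4: 0x85 = 10000101 (10xxxxxx ✓), payload 000101.
Concatenate: 011101001110000000101 = 0xE9C05 (21 bits → U+E9C05).

U+E9C05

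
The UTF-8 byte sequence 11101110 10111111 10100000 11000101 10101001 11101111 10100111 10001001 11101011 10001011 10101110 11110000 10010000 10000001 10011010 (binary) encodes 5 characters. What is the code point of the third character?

Offset 0: leading byte 0xEE = 11101110 → 3-byte char #1 = EE BF A0.
Offset 3: leading byte 0xC5 = 11000101 → 2-byte char #2 = C5 A9.
Offset 5: leading byte 0xEF = 11101111 → 3-byte char #3 = EF A7 89.
Leading byte 0xEF = 11101111 matches 1110xxxx → 3-byte sequence.
Byte 1: 0xEF = 11101111, payload 1111 (4 bits).
Byte 2: 0xA7 = 10100111 (10xxxxxx ✓), payload 100111.
Byte 3: 0x89 = 10001001 (10xxxxxx ✓), payload 001001.
Concatenate: 1111100111001001 = 0xF9C9 (16 bits → U+F9C9).

U+F9C9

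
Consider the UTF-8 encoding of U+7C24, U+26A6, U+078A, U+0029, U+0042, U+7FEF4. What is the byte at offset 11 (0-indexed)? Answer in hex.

0xBF

U+7C24 → 3-byte form E7 B0 A4 at offsets 0–2.
U+26A6 → 3-byte form E2 9A A6 at offsets 3–5.
U+078A → 2-byte form DE 8A at offsets 6–7.
U+0029 → 1-byte form 29 at offsets 8–8.
U+0042 → 1-byte form 42 at offsets 9–9.
U+7FEF4 → 4-byte form F1 BF BB B4 at offsets 10–13.
Offset 11 falls in char 6's range; it's byte 2 of F1 BF BB B4 = 0xBF.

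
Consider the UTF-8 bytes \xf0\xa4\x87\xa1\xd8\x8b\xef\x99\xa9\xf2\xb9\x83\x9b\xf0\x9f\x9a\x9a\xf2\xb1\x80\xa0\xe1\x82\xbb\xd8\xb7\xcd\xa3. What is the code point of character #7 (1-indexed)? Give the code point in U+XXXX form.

U+10BB

Offset 0: leading byte 0xF0 = 11110000 → 4-byte char #1 = F0 A4 87 A1.
Offset 4: leading byte 0xD8 = 11011000 → 2-byte char #2 = D8 8B.
Offset 6: leading byte 0xEF = 11101111 → 3-byte char #3 = EF 99 A9.
Offset 9: leading byte 0xF2 = 11110010 → 4-byte char #4 = F2 B9 83 9B.
Offset 13: leading byte 0xF0 = 11110000 → 4-byte char #5 = F0 9F 9A 9A.
Offset 17: leading byte 0xF2 = 11110010 → 4-byte char #6 = F2 B1 80 A0.
Offset 21: leading byte 0xE1 = 11100001 → 3-byte char #7 = E1 82 BB.
Leading byte 0xE1 = 11100001 matches 1110xxxx → 3-byte sequence.
Byte 1: 0xE1 = 11100001, payload 0001 (4 bits).
Byte 2: 0x82 = 10000010 (10xxxxxx ✓), payload 000010.
Byte 3: 0xBB = 10111011 (10xxxxxx ✓), payload 111011.
Concatenate: 0001000010111011 = 0x10BB (16 bits → U+10BB).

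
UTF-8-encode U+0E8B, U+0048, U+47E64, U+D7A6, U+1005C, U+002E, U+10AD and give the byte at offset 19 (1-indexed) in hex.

0xAD

1-indexed offset 19 is 0-indexed offset 18.
U+0E8B → 3-byte form E0 BA 8B at offsets 0–2.
U+0048 → 1-byte form 48 at offsets 3–3.
U+47E64 → 4-byte form F1 87 B9 A4 at offsets 4–7.
U+D7A6 → 3-byte form ED 9E A6 at offsets 8–10.
U+1005C → 4-byte form F0 90 81 9C at offsets 11–14.
U+002E → 1-byte form 2E at offsets 15–15.
U+10AD → 3-byte form E1 82 AD at offsets 16–18.
Offset 18 falls in char 7's range; it's byte 3 of E1 82 AD = 0xAD.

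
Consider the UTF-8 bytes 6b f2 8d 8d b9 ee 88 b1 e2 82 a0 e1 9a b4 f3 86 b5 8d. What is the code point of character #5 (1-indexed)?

Offset 0: leading byte 0x6B = 01101011 → 1-byte char #1 = 6B.
Offset 1: leading byte 0xF2 = 11110010 → 4-byte char #2 = F2 8D 8D B9.
Offset 5: leading byte 0xEE = 11101110 → 3-byte char #3 = EE 88 B1.
Offset 8: leading byte 0xE2 = 11100010 → 3-byte char #4 = E2 82 A0.
Offset 11: leading byte 0xE1 = 11100001 → 3-byte char #5 = E1 9A B4.
Leading byte 0xE1 = 11100001 matches 1110xxxx → 3-byte sequence.
Byte 1: 0xE1 = 11100001, payload 0001 (4 bits).
Byte 2: 0x9A = 10011010 (10xxxxxx ✓), payload 011010.
Byte 3: 0xB4 = 10110100 (10xxxxxx ✓), payload 110100.
Concatenate: 0001011010110100 = 0x16B4 (16 bits → U+16B4).

U+16B4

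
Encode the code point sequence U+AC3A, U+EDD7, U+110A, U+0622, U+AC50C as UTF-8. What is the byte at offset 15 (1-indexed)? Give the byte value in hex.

0x8C

1-indexed offset 15 is 0-indexed offset 14.
U+AC3A → 3-byte form EA B0 BA at offsets 0–2.
U+EDD7 → 3-byte form EE B7 97 at offsets 3–5.
U+110A → 3-byte form E1 84 8A at offsets 6–8.
U+0622 → 2-byte form D8 A2 at offsets 9–10.
U+AC50C → 4-byte form F2 AC 94 8C at offsets 11–14.
Offset 14 falls in char 5's range; it's byte 4 of F2 AC 94 8C = 0x8C.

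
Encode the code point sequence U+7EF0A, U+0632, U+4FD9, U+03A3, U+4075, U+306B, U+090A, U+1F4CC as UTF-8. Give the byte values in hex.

F1 BE BC 8A D8 B2 E4 BF 99 CE A3 E4 81 B5 E3 81 AB E0 A4 8A F0 9F 93 8C

U+7EF0A: 4-byte form → F1 BE BC 8A.
U+0632: 2-byte form → D8 B2.
U+4FD9: 3-byte form → E4 BF 99.
U+03A3: 2-byte form → CE A3.
U+4075: 3-byte form → E4 81 B5.
U+306B: 3-byte form → E3 81 AB.
U+090A: 3-byte form → E0 A4 8A.
U+1F4CC: 4-byte form → F0 9F 93 8C.
Concatenated (24 bytes): F1 BE BC 8A D8 B2 E4 BF 99 CE A3 E4 81 B5 E3 81 AB E0 A4 8A F0 9F 93 8C.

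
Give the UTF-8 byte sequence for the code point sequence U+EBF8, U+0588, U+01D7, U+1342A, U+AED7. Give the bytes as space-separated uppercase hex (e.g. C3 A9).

U+EBF8: 3-byte form → EE AF B8.
U+0588: 2-byte form → D6 88.
U+01D7: 2-byte form → C7 97.
U+1342A: 4-byte form → F0 93 90 AA.
U+AED7: 3-byte form → EA BB 97.
Concatenated (14 bytes): EE AF B8 D6 88 C7 97 F0 93 90 AA EA BB 97.

EE AF B8 D6 88 C7 97 F0 93 90 AA EA BB 97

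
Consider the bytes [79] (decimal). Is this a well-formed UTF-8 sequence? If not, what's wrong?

Leading byte 0x4F = 01001111 → 1-byte form.

valid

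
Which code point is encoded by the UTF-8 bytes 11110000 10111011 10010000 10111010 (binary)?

U+3B43A

Leading byte 0xF0 = 11110000 matches 11110xxx → 4-byte sequence.
Byte 1: 0xF0 = 11110000, payload 000 (3 bits).
Byte 2: 0xBB = 10111011 (10xxxxxx ✓), payload 111011.
Byte 3: 0x90 = 10010000 (10xxxxxx ✓), payload 010000.
Byte 4: 0xBA = 10111010 (10xxxxxx ✓), payload 111010.
Concatenate: 000111011010000111010 = 0x3B43A (21 bits → U+3B43A).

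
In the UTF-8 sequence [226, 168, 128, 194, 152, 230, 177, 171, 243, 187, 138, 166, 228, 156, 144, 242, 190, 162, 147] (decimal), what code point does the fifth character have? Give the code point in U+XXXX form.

Offset 0: leading byte 0xE2 = 11100010 → 3-byte char #1 = E2 A8 80.
Offset 3: leading byte 0xC2 = 11000010 → 2-byte char #2 = C2 98.
Offset 5: leading byte 0xE6 = 11100110 → 3-byte char #3 = E6 B1 AB.
Offset 8: leading byte 0xF3 = 11110011 → 4-byte char #4 = F3 BB 8A A6.
Offset 12: leading byte 0xE4 = 11100100 → 3-byte char #5 = E4 9C 90.
Leading byte 0xE4 = 11100100 matches 1110xxxx → 3-byte sequence.
Byte 1: 0xE4 = 11100100, payload 0100 (4 bits).
Byte 2: 0x9C = 10011100 (10xxxxxx ✓), payload 011100.
Byte 3: 0x90 = 10010000 (10xxxxxx ✓), payload 010000.
Concatenate: 0100011100010000 = 0x4710 (16 bits → U+4710).

U+4710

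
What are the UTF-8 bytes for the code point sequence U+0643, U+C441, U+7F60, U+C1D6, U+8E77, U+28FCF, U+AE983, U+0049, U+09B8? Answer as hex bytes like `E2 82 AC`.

U+0643: 2-byte form → D9 83.
U+C441: 3-byte form → EC 91 81.
U+7F60: 3-byte form → E7 BD A0.
U+C1D6: 3-byte form → EC 87 96.
U+8E77: 3-byte form → E8 B9 B7.
U+28FCF: 4-byte form → F0 A8 BF 8F.
U+AE983: 4-byte form → F2 AE A6 83.
U+0049: 1-byte form → 49.
U+09B8: 3-byte form → E0 A6 B8.
Concatenated (26 bytes): D9 83 EC 91 81 E7 BD A0 EC 87 96 E8 B9 B7 F0 A8 BF 8F F2 AE A6 83 49 E0 A6 B8.

D9 83 EC 91 81 E7 BD A0 EC 87 96 E8 B9 B7 F0 A8 BF 8F F2 AE A6 83 49 E0 A6 B8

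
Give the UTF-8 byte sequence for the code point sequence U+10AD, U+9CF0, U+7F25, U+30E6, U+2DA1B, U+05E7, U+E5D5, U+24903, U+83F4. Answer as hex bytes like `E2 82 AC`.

U+10AD: 3-byte form → E1 82 AD.
U+9CF0: 3-byte form → E9 B3 B0.
U+7F25: 3-byte form → E7 BC A5.
U+30E6: 3-byte form → E3 83 A6.
U+2DA1B: 4-byte form → F0 AD A8 9B.
U+05E7: 2-byte form → D7 A7.
U+E5D5: 3-byte form → EE 97 95.
U+24903: 4-byte form → F0 A4 A4 83.
U+83F4: 3-byte form → E8 8F B4.
Concatenated (28 bytes): E1 82 AD E9 B3 B0 E7 BC A5 E3 83 A6 F0 AD A8 9B D7 A7 EE 97 95 F0 A4 A4 83 E8 8F B4.

E1 82 AD E9 B3 B0 E7 BC A5 E3 83 A6 F0 AD A8 9B D7 A7 EE 97 95 F0 A4 A4 83 E8 8F B4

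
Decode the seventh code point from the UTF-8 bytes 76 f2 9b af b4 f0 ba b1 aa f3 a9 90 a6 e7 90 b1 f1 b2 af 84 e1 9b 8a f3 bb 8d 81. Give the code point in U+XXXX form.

U+16CA

Offset 0: leading byte 0x76 = 01110110 → 1-byte char #1 = 76.
Offset 1: leading byte 0xF2 = 11110010 → 4-byte char #2 = F2 9B AF B4.
Offset 5: leading byte 0xF0 = 11110000 → 4-byte char #3 = F0 BA B1 AA.
Offset 9: leading byte 0xF3 = 11110011 → 4-byte char #4 = F3 A9 90 A6.
Offset 13: leading byte 0xE7 = 11100111 → 3-byte char #5 = E7 90 B1.
Offset 16: leading byte 0xF1 = 11110001 → 4-byte char #6 = F1 B2 AF 84.
Offset 20: leading byte 0xE1 = 11100001 → 3-byte char #7 = E1 9B 8A.
Leading byte 0xE1 = 11100001 matches 1110xxxx → 3-byte sequence.
Byte 1: 0xE1 = 11100001, payload 0001 (4 bits).
Byte 2: 0x9B = 10011011 (10xxxxxx ✓), payload 011011.
Byte 3: 0x8A = 10001010 (10xxxxxx ✓), payload 001010.
Concatenate: 0001011011001010 = 0x16CA (16 bits → U+16CA).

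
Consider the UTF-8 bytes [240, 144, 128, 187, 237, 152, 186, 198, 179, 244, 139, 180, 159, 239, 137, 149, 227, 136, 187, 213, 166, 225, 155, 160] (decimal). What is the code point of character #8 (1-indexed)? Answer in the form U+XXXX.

U+16E0

Offset 0: leading byte 0xF0 = 11110000 → 4-byte char #1 = F0 90 80 BB.
Offset 4: leading byte 0xED = 11101101 → 3-byte char #2 = ED 98 BA.
Offset 7: leading byte 0xC6 = 11000110 → 2-byte char #3 = C6 B3.
Offset 9: leading byte 0xF4 = 11110100 → 4-byte char #4 = F4 8B B4 9F.
Offset 13: leading byte 0xEF = 11101111 → 3-byte char #5 = EF 89 95.
Offset 16: leading byte 0xE3 = 11100011 → 3-byte char #6 = E3 88 BB.
Offset 19: leading byte 0xD5 = 11010101 → 2-byte char #7 = D5 A6.
Offset 21: leading byte 0xE1 = 11100001 → 3-byte char #8 = E1 9B A0.
Leading byte 0xE1 = 11100001 matches 1110xxxx → 3-byte sequence.
Byte 1: 0xE1 = 11100001, payload 0001 (4 bits).
Byte 2: 0x9B = 10011011 (10xxxxxx ✓), payload 011011.
Byte 3: 0xA0 = 10100000 (10xxxxxx ✓), payload 100000.
Concatenate: 0001011011100000 = 0x16E0 (16 bits → U+16E0).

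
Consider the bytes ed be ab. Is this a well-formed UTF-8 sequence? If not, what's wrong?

invalid (encodes a surrogate (U+D800–U+DFFF))

Structurally a 3-byte sequence; payload = 0xDFAB.
But 0xDFAB is in U+D800–U+DFFF, the surrogate range. Surrogates are not Unicode scalar values and are forbidden in UTF-8.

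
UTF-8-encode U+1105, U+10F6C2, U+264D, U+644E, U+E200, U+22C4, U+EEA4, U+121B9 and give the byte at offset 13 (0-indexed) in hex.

0xEE

U+1105 → 3-byte form E1 84 85 at offsets 0–2.
U+10F6C2 → 4-byte form F4 8F 9B 82 at offsets 3–6.
U+264D → 3-byte form E2 99 8D at offsets 7–9.
U+644E → 3-byte form E6 91 8E at offsets 10–12.
U+E200 → 3-byte form EE 88 80 at offsets 13–15.
Offset 13 falls in char 5's range; it's byte 1 of EE 88 80 = 0xEE.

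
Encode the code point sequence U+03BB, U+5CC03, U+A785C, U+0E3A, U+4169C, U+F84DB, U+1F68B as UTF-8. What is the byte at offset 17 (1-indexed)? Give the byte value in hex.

1-indexed offset 17 is 0-indexed offset 16.
U+03BB → 2-byte form CE BB at offsets 0–1.
U+5CC03 → 4-byte form F1 9C B0 83 at offsets 2–5.
U+A785C → 4-byte form F2 A7 A1 9C at offsets 6–9.
U+0E3A → 3-byte form E0 B8 BA at offsets 10–12.
U+4169C → 4-byte form F1 81 9A 9C at offsets 13–16.
Offset 16 falls in char 5's range; it's byte 4 of F1 81 9A 9C = 0x9C.

0x9C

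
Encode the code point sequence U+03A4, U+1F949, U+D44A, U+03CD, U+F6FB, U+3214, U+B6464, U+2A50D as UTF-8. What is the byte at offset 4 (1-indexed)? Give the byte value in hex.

1-indexed offset 4 is 0-indexed offset 3.
U+03A4 → 2-byte form CE A4 at offsets 0–1.
U+1F949 → 4-byte form F0 9F A5 89 at offsets 2–5.
Offset 3 falls in char 2's range; it's byte 2 of F0 9F A5 89 = 0x9F.

0x9F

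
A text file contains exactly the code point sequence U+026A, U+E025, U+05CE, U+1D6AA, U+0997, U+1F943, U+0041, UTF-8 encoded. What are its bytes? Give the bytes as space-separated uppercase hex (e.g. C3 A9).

C9 AA EE 80 A5 D7 8E F0 9D 9A AA E0 A6 97 F0 9F A5 83 41

U+026A: 2-byte form → C9 AA.
U+E025: 3-byte form → EE 80 A5.
U+05CE: 2-byte form → D7 8E.
U+1D6AA: 4-byte form → F0 9D 9A AA.
U+0997: 3-byte form → E0 A6 97.
U+1F943: 4-byte form → F0 9F A5 83.
U+0041: 1-byte form → 41.
Concatenated (19 bytes): C9 AA EE 80 A5 D7 8E F0 9D 9A AA E0 A6 97 F0 9F A5 83 41.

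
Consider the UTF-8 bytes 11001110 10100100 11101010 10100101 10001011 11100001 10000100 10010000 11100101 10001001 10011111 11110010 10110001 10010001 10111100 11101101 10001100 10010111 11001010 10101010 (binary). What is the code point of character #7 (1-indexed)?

U+02AA

Offset 0: leading byte 0xCE = 11001110 → 2-byte char #1 = CE A4.
Offset 2: leading byte 0xEA = 11101010 → 3-byte char #2 = EA A5 8B.
Offset 5: leading byte 0xE1 = 11100001 → 3-byte char #3 = E1 84 90.
Offset 8: leading byte 0xE5 = 11100101 → 3-byte char #4 = E5 89 9F.
Offset 11: leading byte 0xF2 = 11110010 → 4-byte char #5 = F2 B1 91 BC.
Offset 15: leading byte 0xED = 11101101 → 3-byte char #6 = ED 8C 97.
Offset 18: leading byte 0xCA = 11001010 → 2-byte char #7 = CA AA.
Leading byte 0xCA = 11001010 matches 110xxxxx → 2-byte sequence.
Byte 1: 0xCA = 11001010, payload 01010 (5 bits).
Byte 2: 0xAA = 10101010 (10xxxxxx ✓), payload 101010.
Concatenate: 01010101010 = 0x2AA (11 bits → U+02AA).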